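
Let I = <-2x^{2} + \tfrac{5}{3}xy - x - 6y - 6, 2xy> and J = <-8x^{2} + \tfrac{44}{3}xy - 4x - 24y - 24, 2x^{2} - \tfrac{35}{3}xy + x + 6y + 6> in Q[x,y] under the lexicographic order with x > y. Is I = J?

Yes, the ideals are equal.

Two ideals are equal iff their reduced Gröbner bases coincide (the reduced basis is unique for a fixed ordering).
Buchberger on the first generating set:
f_1 = -2x^{2} + \tfrac{5}{3}xy - x - 6y - 6, LT = x^{2}.
f_2 = 2xy, LT = xy.

S(f_1,f_2): lcm = x^{2}y. S = -\tfrac{5}{6}xy^{2} + \tfrac{1}{2}xy + 3y^{2} + 3y.
  leading term xy^{2}: subtract (-\tfrac{5}{12}y)·f_2 from -\tfrac{5}{6}xy^{2} + \tfrac{1}{2}xy + 3y^{2} + 3y → \tfrac{1}{2}xy + 3y^{2} + 3y
  leading term xy: subtract (\tfrac{1}{4})·f_2 from \tfrac{1}{2}xy + 3y^{2} + 3y → 3y^{2} + 3y
  leading term y^{2}: no divisor's leading term divides it; move 3y^{2} to the remainder.
  leading term y: no divisor's leading term divides it; move 3y to the remainder.
  remainder 3y^{2} + 3y ≠ 0; add g_3 = 3y^{2} + 3y to the basis.

The other S-polynomials (S(f_1,g_3), S(f_2,g_3)) all reduce to 0 modulo the current basis, so we have a Gröbner basis.
Inter-reduce: drop elements whose leading term is divisible by another's, tail-reduce, and make monic.
Reduced Gröbner basis: {x^{2} + \tfrac{1}{2}x + 3y + 3, xy, y^{2} + y}.

Buchberger on the second generating set:
h_1 = -8x^{2} + \tfrac{44}{3}xy - 4x - 24y - 24, LT = x^{2}.
h_2 = 2x^{2} - \tfrac{35}{3}xy + x + 6y + 6, LT = x^{2}.

S(h_1,h_2): lcm = x^{2}. S = 4xy.
  leading term xy: no divisor's leading term divides it; move 4xy to the remainder.
  remainder 4xy ≠ 0; add k_3 = 4xy to the basis.

S(h_1,k_3): lcm = x^{2}y. S = -\tfrac{11}{6}xy^{2} + \tfrac{1}{2}xy + 3y^{2} + 3y.
  leading term xy^{2}: subtract (-\tfrac{11}{24}y)·k_3 from -\tfrac{11}{6}xy^{2} + \tfrac{1}{2}xy + 3y^{2} + 3y → \tfrac{1}{2}xy + 3y^{2} + 3y
  leading term xy: subtract (\tfrac{1}{8})·k_3 from \tfrac{1}{2}xy + 3y^{2} + 3y → 3y^{2} + 3y
  leading term y^{2}: no divisor's leading term divides it; move 3y^{2} to the remainder.
  leading term y: no divisor's leading term divides it; move 3y to the remainder.
  remainder 3y^{2} + 3y ≠ 0; add k_4 = 3y^{2} + 3y to the basis.

The other S-polynomials (S(h_2,k_3), S(h_1,k_4), S(h_2,k_4), S(k_3,k_4)) all reduce to 0 modulo the current basis, so we have a Gröbner basis.
Inter-reduce: drop elements whose leading term is divisible by another's, tail-reduce, and make monic.
Reduced Gröbner basis: {x^{2} + \tfrac{1}{2}x + 3y + 3, xy, y^{2} + y}.

The two bases agree; hence the ideals are identical.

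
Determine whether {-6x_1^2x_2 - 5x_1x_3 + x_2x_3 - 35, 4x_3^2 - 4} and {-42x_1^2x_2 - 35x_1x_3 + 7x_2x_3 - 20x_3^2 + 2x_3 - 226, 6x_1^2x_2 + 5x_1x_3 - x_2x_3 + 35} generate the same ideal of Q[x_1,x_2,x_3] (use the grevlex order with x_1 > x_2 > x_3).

No, the ideals differ.

For a fixed monomial order, each ideal has a unique reduced Gröbner basis; comparing bases decides equality.
Buchberger on the first generating set:
f_1 = -6x_1^2x_2 - 5x_1x_3 + x_2x_3 - 35, LT = x_1^2x_2.
f_2 = 4x_3^2 - 4, LT = x_3^2.

The S-polynomials (S(f_1,f_2)) all reduce to 0 modulo the current basis, so we have a Gröbner basis.
Inter-reduce: drop elements whose leading term is divisible by another's, tail-reduce, and make monic.
Reduced Gröbner basis: {x_1^2x_2 + 5/6x_1x_3 - 1/6x_2x_3 + 35/6, x_3^2 - 1}.

Buchberger on the second generating set:
h_1 = -42x_1^2x_2 - 35x_1x_3 + 7x_2x_3 - 20x_3^2 + 2x_3 - 226, LT = x_1^2x_2.
h_2 = 6x_1^2x_2 + 5x_1x_3 - x_2x_3 + 35, LT = x_1^2x_2.

S(h_1,h_2): lcm = x_1^2x_2. S = 10/21x_3^2 - 1/21x_3 - 19/42.
  leading term x_3^2: no divisor's leading term divides it; move 10/21x_3^2 to the remainder.
  leading term x_3: no divisor's leading term divides it; move -1/21x_3 to the remainder.
  leading term 1: no divisor's leading term divides it; move -19/42 to the remainder.
  remainder 10/21x_3^2 - 1/21x_3 - 19/42 ≠ 0; add k_3 = 10/21x_3^2 - 1/21x_3 - 19/42 to the basis.

The other S-polynomials (S(h_1,k_3), S(h_2,k_3)) all reduce to 0 modulo the current basis, so we have a Gröbner basis.
Inter-reduce: drop elements whose leading term is divisible by another's, tail-reduce, and make monic.
Reduced Gröbner basis: {x_1^2x_2 + 5/6x_1x_3 - 1/6x_2x_3 + 35/6, x_3^2 - 1/10x_3 - 19/20}.

These differ, so the ideals are not equal.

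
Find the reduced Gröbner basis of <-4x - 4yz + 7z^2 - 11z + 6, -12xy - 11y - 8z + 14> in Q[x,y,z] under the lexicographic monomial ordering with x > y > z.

G = {x + yz - 7/4z^2 + 11/4z - 3/2, y^2z - 7/4yz^2 + 11/4yz - 29/12y - 2/3z + 7/6}

Buchberger's algorithm terminates because the ascending chain of leading-term ideals stabilizes.

f_1 = -4x - 4yz + 7z^2 - 11z + 6, LT = x.
f_2 = -12xy - 11y - 8z + 14, LT = xy.

S(f_1,f_2): lcm = xy. S = y^2z - 7/4yz^2 + 11/4yz - 29/12y - 2/3z + 7/6.
  leading term y^2z: no divisor's leading term divides it; move y^2z to the remainder.
  leading term yz^2: no divisor's leading term divides it; move -7/4yz^2 to the remainder.
  leading term yz: no divisor's leading term divides it; move 11/4yz to the remainder.
  leading term y: no divisor's leading term divides it; move -29/12y to the remainder.
  leading term z: no divisor's leading term divides it; move -2/3z to the remainder.
  leading term 1: no divisor's leading term divides it; move 7/6 to the remainder.
  remainder y^2z - 7/4yz^2 + 11/4yz - 29/12y - 2/3z + 7/6 ≠ 0; add g_3 = y^2z - 7/4yz^2 + 11/4yz - 29/12y - 2/3z + 7/6 to the basis.

The other S-polynomials (S(f_1,g_3), S(f_2,g_3)) all reduce to 0 modulo the current basis, so we have a Gröbner basis.
Inter-reduce: drop elements whose leading term is divisible by another's, tail-reduce, and make monic.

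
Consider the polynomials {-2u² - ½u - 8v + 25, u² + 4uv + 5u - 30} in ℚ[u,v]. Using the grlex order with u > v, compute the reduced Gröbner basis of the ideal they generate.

This is the nonlinear analogue of row-reducing a linear system.

f_1 = -2u² - ½u - 8v + 25, LT = u².
f_2 = u² + 4uv + 5u - 30, LT = u².

S(f_1,f_2): lcm = u². S = -4uv - 19/4u + 4v + 35/2.
  leading term uv: no divisor's leading term divides it; move -4uv to the remainder.
  leading term u: no divisor's leading term divides it; move -19/4u to the remainder.
  leading term v: no divisor's leading term divides it; move 4v to the remainder.
  leading term 1: no divisor's leading term divides it; move 35/2 to the remainder.
  remainder -4uv - 19/4u + 4v + 35/2 ≠ 0; add g_3 = -4uv - 19/4u + 4v + 35/2 to the basis.

S(f_1,g_3): lcm = u²v. S = -19/16u² + 5/4uv + 4v² + 35/8u - 25/2v.
  leading term u²: subtract (19/32)·f_1 from -19/16u² + 5/4uv + 4v² + 35/8u - 25/2v → 5/4uv + 4v² + 299/64u - 31/4v - 475/32
  leading term uv: subtract (-5/16)·g_3 from 5/4uv + 4v² + 299/64u - 31/4v - 475/32 → 4v² + 51/16u - 13/2v - 75/8
  leading term v²: no divisor's leading term divides it; move 4v² to the remainder.
  leading term u: no divisor's leading term divides it; move 51/16u to the remainder.
  leading term v: no divisor's leading term divides it; move -13/2v to the remainder.
  leading term 1: no divisor's leading term divides it; move -75/8 to the remainder.
  remainder 4v² + 51/16u - 13/2v - 75/8 ≠ 0; add g_4 = 4v² + 51/16u - 13/2v - 75/8 to the basis.

S(f_2,g_3): lcm = u²v. S = 4uv² - 19/16u² + 6uv + 35/8u - 30v.
  leading term uv²: subtract (-v)·g_3 from 4uv² - 19/16u² + 6uv + 35/8u - 30v → -19/16u² + 5/4uv + 4v² + 35/8u - 25/2v
  leading term u²: subtract (19/32)·f_1 from -19/16u² + 5/4uv + 4v² + 35/8u - 25/2v → 5/4uv + 4v² + 299/64u - 31/4v - 475/32
  leading term uv: subtract (-5/16)·g_3 from 5/4uv + 4v² + 299/64u - 31/4v - 475/32 → 4v² + 51/16u - 13/2v - 75/8
  leading term v²: subtract (1)·g_4 from 4v² + 51/16u - 13/2v - 75/8 → 0
  remainder 0.

S(f_1,g_4): leading monomials are coprime, so the S-polynomial reduces to 0 (Buchberger's first criterion).
S(f_2,g_4): leading monomials are coprime, so the S-polynomial reduces to 0 (Buchberger's first criterion).
S(g_3,g_4): lcm = uv². S = -51/64u² + 45/16uv - v² + 75/32u - 35/8v.
  leading term u²: subtract (51/128)·f_1 from -51/64u² + 45/16uv - v² + 75/32u - 35/8v → 45/16uv - v² + 651/256u - 19/16v - 1275/128
  leading term uv: subtract (-45/64)·g_3 from 45/16uv - v² + 651/256u - 19/16v - 1275/128 → -v² - 51/64u + 13/8v + 75/32
  leading term v²: subtract (-¼)·g_4 from -v² - 51/64u + 13/8v + 75/32 → 0
  remainder 0.

Every S-polynomial of the final basis reduces to 0, so we have a Gröbner basis.
Inter-reduce: drop elements whose leading term is divisible by another's, tail-reduce, and make monic.

G = {u² + ¼u + 4v - 25/2, uv + 19/16u - v - 35/8, v² + 51/64u - 13/8v - 75/32}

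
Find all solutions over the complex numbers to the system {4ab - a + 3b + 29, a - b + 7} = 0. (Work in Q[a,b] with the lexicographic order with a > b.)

{(-5, 2), (-5/2, 9/2)}

Compute a lex Gröbner basis by Buchberger's algorithm.
f_1 = 4ab - a + 3b + 29, LT = ab.
f_2 = a - b + 7, LT = a.

S(f_1,f_2): lcm = ab. S = -\tfrac{1}{4}a + b^{2} - \tfrac{25}{4}b + \tfrac{29}{4}.
  leading term a: subtract (-\tfrac{1}{4})·f_2 from -\tfrac{1}{4}a + b^{2} - \tfrac{25}{4}b + \tfrac{29}{4} → b^{2} - \tfrac{13}{2}b + 9
  leading term b^{2}: no divisor's leading term divides it; move b^{2} to the remainder.
  leading term b: no divisor's leading term divides it; move -\tfrac{13}{2}b to the remainder.
  leading term 1: no divisor's leading term divides it; move 9 to the remainder.
  remainder b^{2} - \tfrac{13}{2}b + 9 ≠ 0; add h_3 = b^{2} - \tfrac{13}{2}b + 9 to the basis.

The other S-polynomials (S(f_1,h_3), S(f_2,h_3)) all reduce to 0 modulo the current basis, so we have a Gröbner basis.
Inter-reduce: drop elements whose leading term is divisible by another's, tail-reduce, and make monic.
Reduced Gröbner basis: {a - b + 7, b^{2} - \tfrac{13}{2}b + 9}.

Elimination: the polynomial b^{2} - \tfrac{13}{2}b + 9 lies in the elimination ideal for b, so b ∈ {2, 9/2}. For each such b, the remaining basis elements (now univariate) give the rest of the solution.
  b = 2: the earlier basis element becomes a + 5 = 0, giving a = -5 — point (-5, 2).
  b = 9/2: the earlier basis element becomes a + \tfrac{5}{2} = 0, giving a = -5/2 — point (-5/2, 9/2).
Check: every point annihilates each of the original generators.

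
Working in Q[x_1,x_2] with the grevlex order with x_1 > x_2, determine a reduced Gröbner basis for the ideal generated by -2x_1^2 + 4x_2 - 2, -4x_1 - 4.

G = {x_1 + 1, x_2 - 1}

f_1 = -2x_1^2 + 4x_2 - 2, LT = x_1^2.
f_2 = -4x_1 - 4, LT = x_1.

S(f_1,f_2): lcm = x_1^2. S = -x_1 - 2x_2 + 1.
  leading term x_1: subtract (1/4)·f_2 from -x_1 - 2x_2 + 1 → -2x_2 + 2
  leading term x_2: no divisor's leading term divides it; move -2x_2 to the remainder.
  leading term 1: no divisor's leading term divides it; move 2 to the remainder.
  remainder -2x_2 + 2 ≠ 0; add g_3 = -2x_2 + 2 to the basis.

The other S-polynomials (S(f_1,g_3), S(f_2,g_3)) all reduce to 0 modulo the current basis, so we have a Gröbner basis.
Inter-reduce: drop elements whose leading term is divisible by another's, tail-reduce, and make monic.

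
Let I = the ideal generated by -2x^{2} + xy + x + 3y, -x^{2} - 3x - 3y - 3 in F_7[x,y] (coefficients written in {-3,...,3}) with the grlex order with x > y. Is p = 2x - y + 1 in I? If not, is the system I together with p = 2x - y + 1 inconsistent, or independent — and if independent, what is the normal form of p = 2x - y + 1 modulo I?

First compute the reduced Gröbner basis of I by Buchberger's algorithm.
f_1 = -2x^{2} + xy + x + 3y, LT = x^{2}.
f_2 = -x^{2} - 3x - 3y - 3, LT = x^{2}.

S(f_1,f_2): lcm = x^{2}. S = 3xy - y - 3.
  reduce S modulo (f_1, f_2):
  remainder 3xy - y - 3 ≠ 0; add h_3 = 3xy - y - 3 to the basis.

S(f_1,h_3): lcm = x^{2}y. S = 3xy^{2} + xy + 2y^{2} + x.
  reduce S modulo (f_1, f_2, h_3):
  remainder 3y^{2} + x + y + 1 ≠ 0; add h_4 = 3y^{2} + x + y + 1 to the basis.

The other S-polynomials (S(f_2,h_3), S(f_1,h_4), S(f_2,h_4), S(h_3,h_4)) all reduce to 0 modulo the current basis, so we have a Gröbner basis.
Inter-reduce: drop elements whose leading term is divisible by another's, tail-reduce, and make monic.
Reduced Gröbner basis: {x^{2} + 3x + 3y + 3, xy + 2y - 1, y^{2} - 2x - 2y - 2}.
Label its elements g_1 = x^{2} + 3x + 3y + 3, g_2 = xy + 2y - 1, g_3 = y^{2} - 2x - 2y - 2.

Reduce p = 2x - y + 1 modulo G:
  leading term x: no divisor's leading term divides it; move 2x to the remainder.
  leading term y: no divisor's leading term divides it; move -y to the remainder.
  leading term 1: no divisor's leading term divides it; move 1 to the remainder.
  normal form = 2x - y + 1.
The normal form is nonzero, so p ∉ I. Since p minus its normal form lies in I, I + (p) = I + (r) where r = 2x - y + 1; decide whether this ideal is the whole ring.
Run Buchberger on G together with r (pairs among the g_i already reduce to 0 since G is a Gröbner basis):
g_1 = x^{2} + 3x + 3y + 3, LT = x^{2}.
g_2 = xy + 2y - 1, LT = xy.
g_3 = y^{2} - 2x - 2y - 2, LT = y^{2}.
r = 2x - y + 1, LT = x.

S(g_1,r): lcm = x^{2}. S = -3xy - x + 3y + 3.
  reduce S modulo (g_1, g_2, g_3, r):
  remainder -2y - 3 ≠ 0; add m_5 = -2y - 3 to the basis.

S(g_2,r): lcm = xy. S = -3y^{2} - 2y - 1.
  reduce S modulo (g_1, g_2, g_3, r, m_5):
  remainder 2 ≠ 0; add m_6 = 2 to the basis.

The other S-polynomials (S(g_1,g_2), S(g_1,g_3), S(g_2,g_3), S(g_3,r), S(g_1,m_5), S(g_2,m_5), S(g_3,m_5), S(r,m_5), S(g_1,m_6), S(g_2,m_6), S(g_3,m_6), S(r,m_6), S(m_5,m_6)) all reduce to 0 modulo the current basis, so we have a Gröbner basis.
Inter-reduce: drop elements whose leading term is divisible by another's, tail-reduce, and make monic.
Reduced Gröbner basis: {1}.
The reduced Gröbner basis of I + (p) is {1}: the ideal is the whole ring, so the enlarged system has no common solution — adjoining p is inconsistent.

Adjoining 2x - y + 1 makes the ideal the whole ring: the system is inconsistent.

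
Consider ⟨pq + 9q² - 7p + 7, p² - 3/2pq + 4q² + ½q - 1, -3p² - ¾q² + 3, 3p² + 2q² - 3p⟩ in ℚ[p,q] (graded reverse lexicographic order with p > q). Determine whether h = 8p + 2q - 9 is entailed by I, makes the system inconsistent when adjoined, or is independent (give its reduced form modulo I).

First compute the reduced Gröbner basis of I by Buchberger's algorithm.
f_1 = pq + 9q² - 7p + 7, LT = pq.
f_2 = p² - 3/2pq + 4q² + ½q - 1, LT = p².
f_3 = -3p² - ¾q² + 3, LT = p².
f_4 = 3p² + 2q² - 3p, LT = p².

S(f_1,f_2): lcm = p²q. S = 21/2pq² - 4q³ - 7p² - ½q² + 7p + q.
  leading term pq²: subtract (21/2q)·f_1 from 21/2pq² - 4q³ - 7p² - ½q² + 7p + q → -197/2q³ - 7p² + 147/2pq - ½q² + 7p - 145/2q
  leading term q³: no divisor's leading term divides it; move -197/2q³ to the remainder.
  leading term p²: subtract (-7)·f_2 from -7p² + 147/2pq - ½q² + 7p - 145/2q → 63pq + 55/2q² + 7p - 69q - 7
  leading term pq: subtract (63)·f_1 from 63pq + 55/2q² + 7p - 69q - 7 → -1079/2q² + 448p - 69q - 448
  leading term q²: no divisor's leading term divides it; move -1079/2q² to the remainder.
  leading term p: no divisor's leading term divides it; move 448p to the remainder.
  leading term q: no divisor's leading term divides it; move -69q to the remainder.
  leading term 1: no divisor's leading term divides it; move -448 to the remainder.
  remainder -197/2q³ - 1079/2q² + 448p - 69q - 448 ≠ 0; add k_5 = -197/2q³ - 1079/2q² + 448p - 69q - 448 to the basis.

S(f_1,f_3): lcm = p²q. S = 9pq² - ¼q³ - 7p² + 7p + q.
  leading term pq²: subtract (9q)·f_1 from 9pq² - ¼q³ - 7p² + 7p + q → -325/4q³ - 7p² + 63pq + 7p - 62q
  leading term q³: subtract (325/394)·k_5 from -325/4q³ - 7p² + 63pq + 7p - 62q → -7p² + 63pq + 350675/788q² - 71421/197p - 2003/394q + 72800/197
  leading term p²: subtract (-7)·f_2 from -7p² + 63pq + 350675/788q² - 71421/197p - 2003/394q + 72800/197 → 105/2pq + 372739/788q² - 71421/197p - 312/197q + 71421/197
  leading term pq: subtract (105/2)·f_1 from 105/2pq + 372739/788q² - 71421/197p - 312/197q + 71421/197 → 409/788q² + 1953/394p - 312/197q - 1953/394
  leading term q²: no divisor's leading term divides it; move 409/788q² to the remainder.
  leading term p: no divisor's leading term divides it; move 1953/394p to the remainder.
  leading term q: no divisor's leading term divides it; move -312/197q to the remainder.
  leading term 1: no divisor's leading term divides it; move -1953/394 to the remainder.
  remainder 409/788q² + 1953/394p - 312/197q - 1953/394 ≠ 0; add k_6 = 409/788q² + 1953/394p - 312/197q - 1953/394 to the basis.

S(f_1,f_4): lcm = p²q. S = 9pq² - ⅔q³ - 7p² + pq + 7p.
  leading term pq²: subtract (9q)·f_1 from 9pq² - ⅔q³ - 7p² + pq + 7p → -245/3q³ - 7p² + 64pq + 7p - 63q
  leading term q³: subtract (490/591)·k_5 from -245/3q³ - 7p² + 64pq + 7p - 63q → -7p² + 64pq + 264355/591q² - 215383/591p - 1141/197q + 219520/591
  leading term p²: subtract (-7)·f_2 from -7p² + 64pq + 264355/591q² - 215383/591p - 1141/197q + 219520/591 → 107/2pq + 280903/591q² - 215383/591p - 903/394q + 215383/591
  leading term pq: subtract (107/2)·f_1 from 107/2pq + 280903/591q² - 215383/591p - 903/394q + 215383/591 → -7327/1182q² + 11893/1182p - 903/394q - 11893/1182
  leading term q²: subtract (-14654/1227)·k_6 from -7327/1182q² + 11893/1182p - 903/394q - 11893/1182 → 169967/2454p - 17347/818q - 169967/2454
  leading term p: no divisor's leading term divides it; move 169967/2454p to the remainder.
  leading term q: no divisor's leading term divides it; move -17347/818q to the remainder.
  leading term 1: no divisor's leading term divides it; move -169967/2454 to the remainder.
  remainder 169967/2454p - 17347/818q - 169967/2454 ≠ 0; add k_7 = 169967/2454p - 17347/818q - 169967/2454 to the basis.

S(f_2,f_3): lcm = p². S = -3/2pq + 15/4q² + ½q.
  leading term pq: subtract (-3/2)·f_1 from -3/2pq + 15/4q² + ½q → 69/4q² - 21/2p + ½q + 21/2
  leading term q²: subtract (13593/409)·k_6 from 69/4q² - 21/2p + ½q + 21/2 → -71673/409p + 43465/818q + 71673/409
  leading term p: subtract (-61434/24281)·k_7 from -71673/409p + 43465/818q + 71673/409 → -25237/48562q
  leading term q: no divisor's leading term divides it; move -25237/48562q to the remainder.
  remainder -25237/48562q ≠ 0; add k_8 = -25237/48562q to the basis.

The other S-polynomials (S(f_2,f_4), S(f_3,f_4), S(f_1,k_5), S(f_2,k_5), S(f_3,k_5), S(f_4,k_5), S(f_1,k_6), S(f_2,k_6), S(f_3,k_6), S(f_4,k_6), S(k_5,k_6), S(f_1,k_7), S(f_2,k_7), S(f_3,k_7), S(f_4,k_7), S(k_5,k_7), S(k_6,k_7), S(f_1,k_8), S(f_2,k_8), S(f_3,k_8), S(f_4,k_8), S(k_5,k_8), S(k_6,k_8), S(k_7,k_8)) all reduce to 0 modulo the current basis, so we have a Gröbner basis.
Inter-reduce: drop elements whose leading term is divisible by another's, tail-reduce, and make monic.
Reduced Gröbner basis: {p - 1, q}.
Label its elements g_1 = p - 1, g_2 = q.

Reduce h = 8p + 2q - 9 modulo G:
  leading term p: subtract (8)·g_1 from 8p + 2q - 9 → 2q - 1
  leading term q: subtract (2)·g_2 from 2q - 1 → -1
  leading term 1: no divisor's leading term divides it; move -1 to the remainder.
  normal form = -1.
The normal form is nonzero, so h ∉ I. Since h minus its normal form lies in I, I + (h) = I + (r) where r = -1; decide whether this ideal is the whole ring.
Here r = -1 is a nonzero constant, hence a unit: 1 ∈ I + (h), the Gröbner basis of I + (h) is {1}, and the enlarged system has no common solution — adjoining h is inconsistent.

Adjoining 8p + 2q - 9 makes the ideal the whole ring: the system is inconsistent.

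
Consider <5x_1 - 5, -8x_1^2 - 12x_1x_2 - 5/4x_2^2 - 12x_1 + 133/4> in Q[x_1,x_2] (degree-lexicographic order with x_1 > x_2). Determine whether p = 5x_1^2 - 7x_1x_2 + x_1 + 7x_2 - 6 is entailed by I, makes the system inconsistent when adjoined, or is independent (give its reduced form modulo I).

5x_1^2 - 7x_1x_2 + x_1 + 7x_2 - 6 lies in I (it reduces to 0).

First compute the reduced Gröbner basis of I by Buchberger's algorithm.
f_1 = 5x_1 - 5, LT = x_1.
f_2 = -8x_1^2 - 12x_1x_2 - 5/4x_2^2 - 12x_1 + 133/4, LT = x_1^2.

S(f_1,f_2): lcm = x_1^2. S = -3/2x_1x_2 - 5/32x_2^2 - 5/2x_1 + 133/32.
  leading term x_1x_2: subtract (-3/10x_2)·f_1 from -3/2x_1x_2 - 5/32x_2^2 - 5/2x_1 + 133/32 → -5/32x_2^2 - 5/2x_1 - 3/2x_2 + 133/32
  leading term x_2^2: no divisor's leading term divides it; move -5/32x_2^2 to the remainder.
  leading term x_1: subtract (-1/2)·f_1 from -5/2x_1 - 3/2x_2 + 133/32 → -3/2x_2 + 53/32
  leading term x_2: no divisor's leading term divides it; move -3/2x_2 to the remainder.
  leading term 1: no divisor's leading term divides it; move 53/32 to the remainder.
  remainder -5/32x_2^2 - 3/2x_2 + 53/32 ≠ 0; add h_3 = -5/32x_2^2 - 3/2x_2 + 53/32 to the basis.

The other S-polynomials (S(f_1,h_3), S(f_2,h_3)) all reduce to 0 modulo the current basis, so we have a Gröbner basis.
Inter-reduce: drop elements whose leading term is divisible by another's, tail-reduce, and make monic.
Reduced Gröbner basis: {x_2^2 + 48/5x_2 - 53/5, x_1 - 1}.
Label its elements g_1 = x_2^2 + 48/5x_2 - 53/5, g_2 = x_1 - 1.

Reduce p = 5x_1^2 - 7x_1x_2 + x_1 + 7x_2 - 6 modulo G:
  leading term x_1^2: subtract (5x_1)·g_2 from 5x_1^2 - 7x_1x_2 + x_1 + 7x_2 - 6 → -7x_1x_2 + 6x_1 + 7x_2 - 6
  leading term x_1x_2: subtract (-7x_2)·g_2 from -7x_1x_2 + 6x_1 + 7x_2 - 6 → 6x_1 - 6
  leading term x_1: subtract (6)·g_2 from 6x_1 - 6 → 0
  normal form = 0.
Since the normal form is 0, p ∈ I.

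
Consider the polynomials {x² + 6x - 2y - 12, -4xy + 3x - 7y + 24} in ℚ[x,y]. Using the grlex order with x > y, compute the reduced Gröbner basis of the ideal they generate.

This is the nonlinear analogue of row-reducing a linear system.

f_1 = x² + 6x - 2y - 12, LT = x².
f_2 = -4xy + 3x - 7y + 24, LT = xy.

S(f_1,f_2): lcm = x²y. S = ¾x² + 17/4xy - 2y² + 6x - 12y.
  leading term x²: subtract (¾)·f_1 from ¾x² + 17/4xy - 2y² + 6x - 12y → 17/4xy - 2y² + 3/2x - 21/2y + 9
  leading term xy: subtract (-17/16)·f_2 from 17/4xy - 2y² + 3/2x - 21/2y + 9 → -2y² + 75/16x - 287/16y + 69/2
  leading term y²: no divisor's leading term divides it; move -2y² to the remainder.
  leading term x: no divisor's leading term divides it; move 75/16x to the remainder.
  leading term y: no divisor's leading term divides it; move -287/16y to the remainder.
  leading term 1: no divisor's leading term divides it; move 69/2 to the remainder.
  remainder -2y² + 75/16x - 287/16y + 69/2 ≠ 0; add g_3 = -2y² + 75/16x - 287/16y + 69/2 to the basis.

S(f_1,g_3): leading monomials are coprime, so the S-polynomial reduces to 0 (Buchberger's first criterion).
S(f_2,g_3): lcm = xy². S = 75/32x² - 311/32xy + 7/4y² + 69/4x - 6y.
  leading term x²: subtract (75/32)·f_1 from 75/32x² - 311/32xy + 7/4y² + 69/4x - 6y → -311/32xy + 7/4y² + 51/16x - 21/16y + 225/8
  leading term xy: subtract (311/128)·f_2 from -311/32xy + 7/4y² + 51/16x - 21/16y + 225/8 → 7/4y² - 525/128x + 2009/128y - 483/16
  leading term y²: subtract (-⅞)·g_3 from 7/4y² - 525/128x + 2009/128y - 483/16 → 0
  remainder 0.

Every S-polynomial of the final basis reduces to 0, so we have a Gröbner basis.

G = {x² + 6x - 2y - 12, xy - ¾x + 7/4y - 6, y² - 75/32x + 287/32y - 69/4}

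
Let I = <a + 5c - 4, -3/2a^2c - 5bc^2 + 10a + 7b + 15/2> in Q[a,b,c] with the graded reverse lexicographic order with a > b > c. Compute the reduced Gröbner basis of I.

f_1 = a + 5c - 4, LT = a.
f_2 = -3/2a^2c - 5bc^2 + 10a + 7b + 15/2, LT = a^2c.

S(f_1,f_2): lcm = a^2c. S = 5ac^2 - 10/3bc^2 - 4ac + 20/3a + 14/3b + 5.
  reduce S modulo (f_1, f_2):
  remainder -10/3bc^2 - 25c^3 + 40c^2 + 14/3b - 148/3c + 95/3 ≠ 0; add g_3 = -10/3bc^2 - 25c^3 + 40c^2 + 14/3b - 148/3c + 95/3 to the basis.

The other S-polynomials (S(f_1,g_3), S(f_2,g_3)) all reduce to 0 modulo the current basis, so we have a Gröbner basis.
Inter-reduce: drop elements whose leading term is divisible by another's, tail-reduce, and make monic.

G = {bc^2 + 15/2c^3 - 12c^2 - 7/5b + 74/5c - 19/2, a + 5c - 4}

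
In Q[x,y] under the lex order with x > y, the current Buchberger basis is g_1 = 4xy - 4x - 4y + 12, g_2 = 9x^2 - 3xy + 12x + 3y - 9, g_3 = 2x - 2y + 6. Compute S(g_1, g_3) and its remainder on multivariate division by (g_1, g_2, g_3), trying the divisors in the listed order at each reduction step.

S(g_1, g_3) = -x + y^2 - 4y + 3; remainder on division = y^2 - 5y + 6.

lcm(LM(g_1), LM(g_3)) = xy.
S = (lcm/LT(g_1))·g_1 − (lcm/LT(g_3))·g_3 = -x + y^2 - 4y + 3.
Reduce S modulo (g_1, g_2, g_3) in that order:
  leading term x: subtract (-1/2)·g_3 from -x + y^2 - 4y + 3 → y^2 - 5y + 6
  leading term y^2: no divisor's leading term divides it; move y^2 to the remainder.
  leading term y: no divisor's leading term divides it; move -5y to the remainder.
  leading term 1: no divisor's leading term divides it; move 6 to the remainder.
The remainder y^2 - 5y + 6 is nonzero, so it would be added as the next basis element.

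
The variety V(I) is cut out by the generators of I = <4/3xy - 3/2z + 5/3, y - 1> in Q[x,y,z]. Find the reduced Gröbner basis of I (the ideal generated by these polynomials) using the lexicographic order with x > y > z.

G = {x - 9/8z + 5/4, y - 1}

f_1 = 4/3xy - 3/2z + 5/3, LT = xy.
f_2 = y - 1, LT = y.

S(f_1,f_2): lcm = xy. S = x - 9/8z + 5/4.
  reduce S modulo (f_1, f_2):
  remainder x - 9/8z + 5/4 ≠ 0; add g_3 = x - 9/8z + 5/4 to the basis.

The other S-polynomials (S(f_1,g_3), S(f_2,g_3)) all reduce to 0 modulo the current basis, so we have a Gröbner basis.
Inter-reduce: drop elements whose leading term is divisible by another's, tail-reduce, and make monic.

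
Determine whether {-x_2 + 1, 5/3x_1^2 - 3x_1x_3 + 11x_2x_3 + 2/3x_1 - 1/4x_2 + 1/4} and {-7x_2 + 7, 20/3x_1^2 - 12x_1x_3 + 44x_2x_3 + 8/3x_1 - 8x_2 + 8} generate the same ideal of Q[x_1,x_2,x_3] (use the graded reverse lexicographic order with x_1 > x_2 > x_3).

For a fixed monomial order, each ideal has a unique reduced Gröbner basis; comparing bases decides equality.
Buchberger on the first generating set:
f_1 = -x_2 + 1, LT = x_2.
f_2 = 5/3x_1^2 - 3x_1x_3 + 11x_2x_3 + 2/3x_1 - 1/4x_2 + 1/4, LT = x_1^2.

The S-polynomials (S(f_1,f_2)) all reduce to 0 modulo the current basis, so we have a Gröbner basis.
Inter-reduce: drop elements whose leading term is divisible by another's, tail-reduce, and make monic.
Reduced Gröbner basis: {x_1^2 - 9/5x_1x_3 + 2/5x_1 + 33/5x_3, x_2 - 1}.

Buchberger on the second generating set:
h_1 = -7x_2 + 7, LT = x_2.
h_2 = 20/3x_1^2 - 12x_1x_3 + 44x_2x_3 + 8/3x_1 - 8x_2 + 8, LT = x_1^2.

The S-polynomials (S(h_1,h_2)) all reduce to 0 modulo the current basis, so we have a Gröbner basis.
Inter-reduce: drop elements whose leading term is divisible by another's, tail-reduce, and make monic.
Reduced Gröbner basis: {x_1^2 - 9/5x_1x_3 + 2/5x_1 + 33/5x_3, x_2 - 1}.

These coincide, so the ideals are equal.

Yes, the ideals are equal.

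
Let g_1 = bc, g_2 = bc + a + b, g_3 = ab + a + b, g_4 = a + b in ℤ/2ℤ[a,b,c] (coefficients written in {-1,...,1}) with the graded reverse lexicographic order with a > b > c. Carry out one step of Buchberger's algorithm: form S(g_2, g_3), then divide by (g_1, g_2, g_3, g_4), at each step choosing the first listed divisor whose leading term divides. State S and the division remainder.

S(g_2, g_3) = a² + ab + ac + bc; remainder on division = 0.

lcm(LM(g_2), LM(g_3)) = abc.
S = (lcm/LT(g_2))·g_2 − (lcm/LT(g_3))·g_3 = a² + ab + ac + bc.
Reduce S modulo (g_1, g_2, g_3, g_4) in that order:
  leading term a²: subtract (a)·g_4 from a² + ab + ac + bc → ac + bc
  leading term ac: subtract (c)·g_4 from ac + bc → 0
The remainder is 0, so this S-polynomial contributes no new basis element.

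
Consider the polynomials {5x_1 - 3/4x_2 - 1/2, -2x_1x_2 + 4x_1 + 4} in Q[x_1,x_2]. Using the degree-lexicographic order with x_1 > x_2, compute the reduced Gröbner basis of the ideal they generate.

f_1 = 5x_1 - 3/4x_2 - 1/2, LT = x_1.
f_2 = -2x_1x_2 + 4x_1 + 4, LT = x_1x_2.

S(f_1,f_2): lcm = x_1x_2. S = -3/20x_2^2 + 2x_1 - 1/10x_2 + 2.
  reduce S modulo (f_1, f_2):
  remainder -3/20x_2^2 + 1/5x_2 + 11/5 ≠ 0; add g_3 = -3/20x_2^2 + 1/5x_2 + 11/5 to the basis.

The other S-polynomials (S(f_1,g_3), S(f_2,g_3)) all reduce to 0 modulo the current basis, so we have a Gröbner basis.
Inter-reduce: drop elements whose leading term is divisible by another's, tail-reduce, and make monic.

G = {x_2^2 - 4/3x_2 - 44/3, x_1 - 3/20x_2 - 1/10}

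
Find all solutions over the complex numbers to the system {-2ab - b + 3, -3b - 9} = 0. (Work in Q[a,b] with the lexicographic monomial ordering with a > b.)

{(-1, -3)}

Compute a lex Gröbner basis by Buchberger's algorithm.
f_1 = -2ab - b + 3, LT = ab.
f_2 = -3b - 9, LT = b.

S(f_1,f_2): lcm = ab. S = -3a + \tfrac{1}{2}b - \tfrac{3}{2}.
  leading term a: no divisor's leading term divides it; move -3a to the remainder.
  leading term b: subtract (-\tfrac{1}{6})·f_2 from \tfrac{1}{2}b - \tfrac{3}{2} → -3
  leading term 1: no divisor's leading term divides it; move -3 to the remainder.
  remainder -3a - 3 ≠ 0; add h_3 = -3a - 3 to the basis.

The other S-polynomials (S(f_1,h_3), S(f_2,h_3)) all reduce to 0 modulo the current basis, so we have a Gröbner basis.
Inter-reduce: drop elements whose leading term is divisible by another's, tail-reduce, and make monic.
Reduced Gröbner basis: {a + 1, b + 3}.

Since the basis is lex-ordered, b + 3 is univariate in b. Its roots are {-3}. Back-substituting each root into the other basis elements fixes the other coordinates.
  b = -3: the earlier basis element becomes a + 1 = 0, giving a = -1 — point (-1, -3).
Check: every point annihilates each of the original generators.
A lex Gröbner basis triangularizes the system, enabling back-substitution.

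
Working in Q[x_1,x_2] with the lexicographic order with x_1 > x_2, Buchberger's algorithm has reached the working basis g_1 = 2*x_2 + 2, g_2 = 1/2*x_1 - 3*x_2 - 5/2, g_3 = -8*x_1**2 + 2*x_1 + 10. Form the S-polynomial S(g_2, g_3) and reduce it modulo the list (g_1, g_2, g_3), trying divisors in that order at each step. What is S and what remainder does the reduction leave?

S(g_2, g_3) = -6*x_1*x_2 - 19/4*x_1 + 5/4; remainder on division = 0.

lcm(LM(g_2), LM(g_3)) = x_1**2.
S = (lcm/LT(g_2))·g_2 − (lcm/LT(g_3))·g_3 = -6*x_1*x_2 - 19/4*x_1 + 5/4.
Reduce S modulo (g_1, g_2, g_3) in that order:
  leading term x_1*x_2: subtract (-3*x_1)·g_1 from -6*x_1*x_2 - 19/4*x_1 + 5/4 → 5/4*x_1 + 5/4
  leading term x_1: subtract (5/2)·g_2 from 5/4*x_1 + 5/4 → 15/2*x_2 + 15/2
  leading term x_2: subtract (15/4)·g_1 from 15/2*x_2 + 15/2 → 0
The remainder is 0, so this S-polynomial contributes no new basis element.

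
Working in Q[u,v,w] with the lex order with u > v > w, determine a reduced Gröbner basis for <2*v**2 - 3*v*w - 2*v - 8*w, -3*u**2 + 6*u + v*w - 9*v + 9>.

f_1 = 2*v**2 - 3*v*w - 2*v - 8*w, LT = v**2.
f_2 = -3*u**2 + 6*u + v*w - 9*v + 9, LT = u**2.

The S-polynomials (S(f_1,f_2)) all reduce to 0 modulo the current basis, so we have a Gröbner basis.

G = {u**2 - 2*u - 1/3*v*w + 3*v - 3, v**2 - 3/2*v*w - v - 4*w}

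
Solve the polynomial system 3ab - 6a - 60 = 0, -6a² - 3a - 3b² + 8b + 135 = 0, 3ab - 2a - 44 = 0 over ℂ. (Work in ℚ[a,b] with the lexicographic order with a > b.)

{(-4, -3)}

Compute a lex Gröbner basis by Buchberger's algorithm.
f_1 = 3ab - 6a - 60, LT = ab.
f_2 = -6a² - 3a - 3b² + 8b + 135, LT = a².
f_3 = 3ab - 2a - 44, LT = ab.

S(f_1,f_2): lcm = a²b. S = -2a² - ½ab - 20a - ½b³ + 4/3b² + 45/2b.
  reduce S modulo (f_1, f_2, f_3):
  remainder -20a - ½b³ + 7/3b² + 119/6b - 55 ≠ 0; add h_4 = -20a - ½b³ + 7/3b² + 119/6b - 55 to the basis.

S(f_1,f_3): lcm = ab. S = -4/3a - 16/3.
  reduce S modulo (f_1, f_2, f_3, h_4):
  remainder 1/30b³ - 7/45b² - 119/90b - 5/3 ≠ 0; add h_5 = 1/30b³ - 7/45b² - 119/90b - 5/3 to the basis.

S(f_2,f_3): lcm = a²b. S = ⅔a² + ½ab + 44/3a + ½b³ - 4/3b² - 45/2b.
  reduce S modulo (f_1, f_2, f_3, h_4, h_5):
  remainder ⅔b² - 16/9b - 34/3 ≠ 0; add h_6 = ⅔b² - 16/9b - 34/3 to the basis.

S(f_1,h_4): lcm = ab. S = -2a - 1/40b⁴ + 7/60b³ + 119/120b² - 11/4b - 20.
  reduce S modulo (f_1, f_2, f_3, h_4, h_5, h_6):
  remainder -4b - 12 ≠ 0; add h_7 = -4b - 12 to the basis.

The other S-polynomials (S(f_2,h_4), S(f_3,h_4), S(f_1,h_5), S(f_2,h_5), S(f_3,h_5), S(h_4,h_5), S(f_1,h_6), S(f_2,h_6), S(f_3,h_6), S(h_4,h_6), S(h_5,h_6), S(f_1,h_7), S(f_2,h_7), S(f_3,h_7), S(h_4,h_7), S(h_5,h_7), S(h_6,h_7)) all reduce to 0 modulo the current basis, so we have a Gröbner basis.
Inter-reduce: drop elements whose leading term is divisible by another's, tail-reduce, and make monic.
Reduced Gröbner basis: {a + 4, b + 3}.

A lex Gröbner basis eliminates variables successively. Here b + 3 depends only on b, with roots {-3}; lifting each root through the earlier basis elements recovers the full solutions.
  b = -3: the earlier basis element becomes a + 4 = 0, giving a = -4 — point (-4, -3).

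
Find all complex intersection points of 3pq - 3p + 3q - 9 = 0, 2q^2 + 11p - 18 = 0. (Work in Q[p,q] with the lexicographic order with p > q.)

Compute a lex Gröbner basis by Buchberger's algorithm.
f_1 = 3pq - 3p + 3q - 9, LT = pq.
f_2 = 11p + 2q^2 - 18, LT = p.

S(f_1,f_2): lcm = pq. S = -p - 2/11q^3 + 29/11q - 3.
  reduce S modulo (f_1, f_2):
  remainder -2/11q^3 + 2/11q^2 + 29/11q - 51/11 ≠ 0; add h_3 = -2/11q^3 + 2/11q^2 + 29/11q - 51/11 to the basis.

The other S-polynomials (S(f_1,h_3), S(f_2,h_3)) all reduce to 0 modulo the current basis, so we have a Gröbner basis.
Inter-reduce: drop elements whose leading term is divisible by another's, tail-reduce, and make monic.
Reduced Gröbner basis: {p + 2/11q^2 - 18/11, q^3 - q^2 - 29/2q + 51/2}.

From the last basis element, q^3 - q^2 - 29/2q + 51/2 = 0, so q takes values in {3, -1 + sqrt(38)/2, -sqrt(38)/2 - 1}. Each choice, substituted upward through the basis, yields the corresponding point(s) of the solution set.
  q = 3: the earlier basis element becomes p = 0, giving p = 0 — point (0, 3).
  q = -1 + sqrt(38)/2: the earlier basis element becomes p - 2*sqrt(38)/11 + 3/11 = 0, giving p = -3/11 + 2*sqrt(38)/11 — point (-3/11 + 2*sqrt(38)/11, -1 + sqrt(38)/2).
  q = -sqrt(38)/2 - 1: the earlier basis element becomes p + 3/11 + 2*sqrt(38)/11 = 0, giving p = -2*sqrt(38)/11 - 3/11 — point (-2*sqrt(38)/11 - 3/11, -sqrt(38)/2 - 1).

{(0, 3), (-3/11 + 2*sqrt(38)/11, -1 + sqrt(38)/2), (-2*sqrt(38)/11 - 3/11, -sqrt(38)/2 - 1)}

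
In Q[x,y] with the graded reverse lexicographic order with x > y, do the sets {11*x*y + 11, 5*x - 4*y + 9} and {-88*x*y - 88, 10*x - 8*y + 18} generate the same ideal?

Yes, the ideals are equal.

Since reduced Gröbner bases are canonical representatives of ideals under a given ordering, it suffices to compute and compare them.
Buchberger on the first generating set:
f_1 = 11*x*y + 11, LT = x*y.
f_2 = 5*x - 4*y + 9, LT = x.

S(f_1,f_2): lcm = x*y. S = 4/5*y**2 - 9/5*y + 1.
  leading term y**2: no divisor's leading term divides it; move 4/5*y**2 to the remainder.
  leading term y: no divisor's leading term divides it; move -9/5*y to the remainder.
  leading term 1: no divisor's leading term divides it; move 1 to the remainder.
  remainder 4/5*y**2 - 9/5*y + 1 ≠ 0; add g_3 = 4/5*y**2 - 9/5*y + 1 to the basis.

The other S-polynomials (S(f_1,g_3), S(f_2,g_3)) all reduce to 0 modulo the current basis, so we have a Gröbner basis.
Inter-reduce: drop elements whose leading term is divisible by another's, tail-reduce, and make monic.
Reduced Gröbner basis: {y**2 - 9/4*y + 5/4, x - 4/5*y + 9/5}.

Buchberger on the second generating set:
h_1 = -88*x*y - 88, LT = x*y.
h_2 = 10*x - 8*y + 18, LT = x.

S(h_1,h_2): lcm = x*y. S = 4/5*y**2 - 9/5*y + 1.
  leading term y**2: no divisor's leading term divides it; move 4/5*y**2 to the remainder.
  leading term y: no divisor's leading term divides it; move -9/5*y to the remainder.
  leading term 1: no divisor's leading term divides it; move 1 to the remainder.
  remainder 4/5*y**2 - 9/5*y + 1 ≠ 0; add k_3 = 4/5*y**2 - 9/5*y + 1 to the basis.

The other S-polynomials (S(h_1,k_3), S(h_2,k_3)) all reduce to 0 modulo the current basis, so we have a Gröbner basis.
Inter-reduce: drop elements whose leading term is divisible by another's, tail-reduce, and make monic.
Reduced Gröbner basis: {y**2 - 9/4*y + 5/4, x - 4/5*y + 9/5}.

The two bases agree; hence the ideals are identical.
The choice of monomial ordering does not affect the verdict — as long as both bases are computed under the same ordering, their equality decides ideal equality.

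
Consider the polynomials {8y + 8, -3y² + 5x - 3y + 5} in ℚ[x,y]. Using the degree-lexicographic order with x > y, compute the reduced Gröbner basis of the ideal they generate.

f_1 = 8y + 8, LT = y.
f_2 = -3y² + 5x - 3y + 5, LT = y².

S(f_1,f_2): lcm = y². S = 5/3x + 5/3.
  reduce S modulo (f_1, f_2):
  remainder 5/3x + 5/3 ≠ 0; add g_3 = 5/3x + 5/3 to the basis.

The other S-polynomials (S(f_1,g_3), S(f_2,g_3)) all reduce to 0 modulo the current basis, so we have a Gröbner basis.
Inter-reduce: drop elements whose leading term is divisible by another's, tail-reduce, and make monic.

G = {x + 1, y + 1}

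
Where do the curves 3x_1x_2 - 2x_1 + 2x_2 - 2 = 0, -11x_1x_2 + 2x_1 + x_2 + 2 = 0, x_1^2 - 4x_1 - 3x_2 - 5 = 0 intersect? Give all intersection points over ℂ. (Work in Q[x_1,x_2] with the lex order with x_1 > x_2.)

Compute a lex Gröbner basis by Buchberger's algorithm.
f_1 = 3x_1x_2 - 2x_1 + 2x_2 - 2, LT = x_1x_2.
f_2 = -11x_1x_2 + 2x_1 + x_2 + 2, LT = x_1x_2.
f_3 = x_1^2 - 4x_1 - 3x_2 - 5, LT = x_1^2.

S(f_1,f_2): lcm = x_1x_2. S = -16/33x_1 + 25/33x_2 - 16/33.
  reduce S modulo (f_1, f_2, f_3):
  remainder -16/33x_1 + 25/33x_2 - 16/33 ≠ 0; add h_4 = -16/33x_1 + 25/33x_2 - 16/33 to the basis.

S(f_1,f_3): lcm = x_1^2x_2. S = -2/3x_1^2 + 14/3x_1x_2 - 2/3x_1 + 3x_2^2 + 5x_2.
  reduce S modulo (f_1, f_2, f_3, h_4):
  remainder 3x_2^2 - 11/24x_2 ≠ 0; add h_5 = 3x_2^2 - 11/24x_2 to the basis.

S(f_2,f_3): lcm = x_1^2x_2. S = -2/11x_1^2 + 43/11x_1x_2 - 2/11x_1 + 3x_2^2 + 5x_2.
  reduce S modulo (f_1, f_2, f_3, h_4, h_5):
  remainder 119/24x_2 ≠ 0; add h_6 = 119/24x_2 to the basis.

The other S-polynomials (S(f_1,h_4), S(f_2,h_4), S(f_3,h_4), S(f_1,h_5), S(f_2,h_5), S(f_3,h_5), S(h_4,h_5), S(f_1,h_6), S(f_2,h_6), S(f_3,h_6), S(h_4,h_6), S(h_5,h_6)) all reduce to 0 modulo the current basis, so we have a Gröbner basis.
Inter-reduce: drop elements whose leading term is divisible by another's, tail-reduce, and make monic.
Reduced Gröbner basis: {x_1 + 1, x_2}.

The lex basis is triangular: the last element involves only x_2. Solving x_2 = 0 gives x_2 ∈ {0}; substituting each value into the earlier elements determines the remaining variables.
  x_2 = 0: the earlier basis element becomes x_1 + 1 = 0, giving x_1 = -1 — point (-1, 0).

{(-1, 0)}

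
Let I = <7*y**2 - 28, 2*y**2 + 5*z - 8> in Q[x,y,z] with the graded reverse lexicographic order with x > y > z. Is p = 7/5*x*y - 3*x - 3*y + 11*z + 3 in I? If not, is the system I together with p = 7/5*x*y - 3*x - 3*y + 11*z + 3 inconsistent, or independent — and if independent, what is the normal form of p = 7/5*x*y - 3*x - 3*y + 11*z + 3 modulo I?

First compute the reduced Gröbner basis of I by Buchberger's algorithm.
f_1 = 7*y**2 - 28, LT = y**2.
f_2 = 2*y**2 + 5*z - 8, LT = y**2.

S(f_1,f_2): lcm = y**2. S = -5/2*z.
  leading term z: no divisor's leading term divides it; move -5/2*z to the remainder.
  remainder -5/2*z ≠ 0; add h_3 = -5/2*z to the basis.

The other S-polynomials (S(f_1,h_3), S(f_2,h_3)) all reduce to 0 modulo the current basis, so we have a Gröbner basis.
Inter-reduce: drop elements whose leading term is divisible by another's, tail-reduce, and make monic.
Reduced Gröbner basis: {y**2 - 4, z}.
Label its elements g_1 = y**2 - 4, g_2 = z.

Reduce p = 7/5*x*y - 3*x - 3*y + 11*z + 3 modulo G:
  leading term x*y: no divisor's leading term divides it; move 7/5*x*y to the remainder.
  leading term x: no divisor's leading term divides it; move -3*x to the remainder.
  leading term y: no divisor's leading term divides it; move -3*y to the remainder.
  leading term z: subtract (11)·g_2 from 11*z + 3 → 3
  leading term 1: no divisor's leading term divides it; move 3 to the remainder.
  normal form = 7/5*x*y - 3*x - 3*y + 3.
The normal form is nonzero, so p ∉ I. Since p minus its normal form lies in I, I + (p) = I + (r) where r = 7/5*x*y - 3*x - 3*y + 3; decide whether this ideal is the whole ring.
Run Buchberger on G together with r (pairs among the g_i already reduce to 0 since G is a Gröbner basis):
g_1 = y**2 - 4, LT = y**2.
g_2 = z, LT = z.
r = 7/5*x*y - 3*x - 3*y + 3, LT = x*y.

S(g_1,r): lcm = x*y**2. S = 15/7*x*y + 15/7*y**2 - 4*x - 15/7*y.
  leading term x*y: subtract (75/49)·r from 15/7*x*y + 15/7*y**2 - 4*x - 15/7*y → 15/7*y**2 + 29/49*x + 120/49*y - 225/49
  leading term y**2: subtract (15/7)·g_1 from 15/7*y**2 + 29/49*x + 120/49*y - 225/49 → 29/49*x + 120/49*y + 195/49
  leading term x: no divisor's leading term divides it; move 29/49*x to the remainder.
  leading term y: no divisor's leading term divides it; move 120/49*y to the remainder.
  leading term 1: no divisor's leading term divides it; move 195/49 to the remainder.
  remainder 29/49*x + 120/49*y + 195/49 ≠ 0; add m_4 = 29/49*x + 120/49*y + 195/49 to the basis.

The other S-polynomials (S(g_1,g_2), S(g_2,r), S(g_1,m_4), S(g_2,m_4), S(r,m_4)) all reduce to 0 modulo the current basis, so we have a Gröbner basis.
Inter-reduce: drop elements whose leading term is divisible by another's, tail-reduce, and make monic.
Reduced Gröbner basis: {y**2 - 4, x + 120/29*y + 195/29, z}.
The reduced Gröbner basis of I + (p) is {y**2 - 4, x + 120/29*y + 195/29, z} ≠ {1}, a proper ideal, so the enlarged system stays consistent: p is independent of I, with normal form 7/5*x*y - 3*x - 3*y + 3.

The remainder on division by a Gröbner basis is unique — it is the normal form.

7/5*x*y - 3*x - 3*y + 11*z + 3 is independent of I; its normal form modulo I is 7/5*x*y - 3*x - 3*y + 3.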